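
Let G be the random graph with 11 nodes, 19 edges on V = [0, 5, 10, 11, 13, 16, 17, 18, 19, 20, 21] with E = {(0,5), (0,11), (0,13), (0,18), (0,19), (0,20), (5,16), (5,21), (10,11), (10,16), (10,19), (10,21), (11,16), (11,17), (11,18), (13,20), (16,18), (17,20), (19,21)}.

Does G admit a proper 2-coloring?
No, G is not 2-colorable

The clique on vertices [0, 11, 18] has size 3 > 2, so it alone needs 3 colors.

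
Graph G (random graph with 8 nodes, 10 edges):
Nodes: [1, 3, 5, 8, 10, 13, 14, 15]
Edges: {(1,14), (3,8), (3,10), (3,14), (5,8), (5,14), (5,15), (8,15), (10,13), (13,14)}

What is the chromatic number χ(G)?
Clique number ω(G) = 3 (lower bound: χ ≥ ω).
The clique on [5, 8, 15] has size 3, forcing χ ≥ 3, and the coloring below uses 3 colors, so χ(G) = 3.
A valid 3-coloring: color 1: [8, 10, 14]; color 2: [1, 3, 13, 15]; color 3: [5].

χ(G) = 3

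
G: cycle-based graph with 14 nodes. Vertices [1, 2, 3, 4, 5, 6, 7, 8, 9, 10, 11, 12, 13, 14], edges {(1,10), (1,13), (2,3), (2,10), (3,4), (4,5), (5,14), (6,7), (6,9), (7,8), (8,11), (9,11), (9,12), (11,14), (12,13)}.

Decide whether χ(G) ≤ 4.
A valid 4-coloring: color 1: [4, 7, 9, 10, 13, 14]; color 2: [1, 2, 5, 6, 11, 12]; color 3: [3, 8].
(χ(G) = 3 ≤ 4.)

Yes, G is 4-colorable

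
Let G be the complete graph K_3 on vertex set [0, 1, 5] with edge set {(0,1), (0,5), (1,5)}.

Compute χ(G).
χ(G) = 3

Clique number ω(G) = 3 (lower bound: χ ≥ ω).
The clique on [0, 1, 5] has size 3, forcing χ ≥ 3, and the coloring below uses 3 colors, so χ(G) = 3.
A valid 3-coloring: color 1: [1]; color 2: [0]; color 3: [5].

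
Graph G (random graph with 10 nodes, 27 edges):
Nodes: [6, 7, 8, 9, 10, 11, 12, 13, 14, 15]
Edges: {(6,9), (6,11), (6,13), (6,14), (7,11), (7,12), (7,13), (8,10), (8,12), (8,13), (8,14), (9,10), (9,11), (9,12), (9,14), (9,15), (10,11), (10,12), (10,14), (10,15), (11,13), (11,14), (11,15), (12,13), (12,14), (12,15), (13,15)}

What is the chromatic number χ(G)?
χ(G) = 5

Clique number ω(G) = 4 (lower bound: χ ≥ ω).
Suppose a proper 4-coloring c exists. The clique [6, 9, 11, 14] takes 4 distinct colors; by symmetry let c(6) = 1, c(9) = 2, c(11) = 3, c(14) = 4.
- Vertex 10: neighbors [9, 11, 14] already have colors [2, 3, 4] ⇒ c(10) = 1.
- Vertex 12: neighbors [10, 9, 14] already have colors [1, 2, 4] ⇒ c(12) = 3.
- Vertex 8: neighbors [10, 12, 14] already have colors [1, 3, 4] ⇒ c(8) = 2.
- Vertex 13: neighbors [6, 8, 11] already have colors [1, 2, 3] ⇒ c(13) = 4.
- Vertex 15: neighbors [10, 9, 11, 13] already have colors [1, 2, 3, 4] — all 4 colors blocked. Contradiction.
The forced assignments end in a contradiction, so G has no proper 4-coloring (χ ≥ 5).
The coloring below uses 5 colors, so χ(G) = 5.
A valid 5-coloring: color 1: [11, 12]; color 2: [7, 14, 15]; color 3: [8, 9]; color 4: [10, 13]; color 5: [6].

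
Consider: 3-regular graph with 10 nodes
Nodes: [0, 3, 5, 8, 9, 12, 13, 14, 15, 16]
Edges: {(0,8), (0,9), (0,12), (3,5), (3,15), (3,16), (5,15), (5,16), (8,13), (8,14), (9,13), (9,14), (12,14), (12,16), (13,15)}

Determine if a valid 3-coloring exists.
A valid 3-coloring: color 1: [5, 12, 13]; color 2: [8, 9, 15, 16]; color 3: [0, 3, 14].
(χ(G) = 3 ≤ 3.)

Yes, G is 3-colorable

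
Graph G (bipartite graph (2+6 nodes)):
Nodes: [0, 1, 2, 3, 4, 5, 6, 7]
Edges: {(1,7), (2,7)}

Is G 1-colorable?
No, G is not 1-colorable

Edge (1,7) forces its endpoints to differ, so 1 color is not enough.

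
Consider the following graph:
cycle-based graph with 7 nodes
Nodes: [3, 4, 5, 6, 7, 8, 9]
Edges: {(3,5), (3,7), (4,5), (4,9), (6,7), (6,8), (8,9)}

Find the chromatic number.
Clique number ω(G) = 2 (lower bound: χ ≥ ω).
Odd cycle [8, 6, 7, 3, 5, 4, 9] needs 3 colors (χ ≥ 3).
The coloring below uses 3 colors, so χ(G) = 3.
A valid 3-coloring: color 1: [4, 7, 8]; color 2: [3, 6, 9]; color 3: [5].

χ(G) = 3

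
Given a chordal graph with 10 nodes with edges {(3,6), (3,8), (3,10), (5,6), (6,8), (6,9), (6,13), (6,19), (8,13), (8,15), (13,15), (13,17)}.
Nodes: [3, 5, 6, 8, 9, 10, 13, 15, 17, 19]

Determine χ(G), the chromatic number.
Clique number ω(G) = 3 (lower bound: χ ≥ ω).
The clique on [3, 6, 8] has size 3, forcing χ ≥ 3, and the coloring below uses 3 colors, so χ(G) = 3.
A valid 3-coloring: color 1: [6, 10, 15, 17]; color 2: [5, 8, 9, 19]; color 3: [3, 13].

χ(G) = 3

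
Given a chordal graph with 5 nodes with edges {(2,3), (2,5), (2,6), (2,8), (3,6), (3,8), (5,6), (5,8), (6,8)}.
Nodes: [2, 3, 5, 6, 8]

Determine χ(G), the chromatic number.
Clique number ω(G) = 4 (lower bound: χ ≥ ω).
The clique on [2, 3, 6, 8] has size 4, forcing χ ≥ 4, and the coloring below uses 4 colors, so χ(G) = 4.
A valid 4-coloring: color 1: [6]; color 2: [2]; color 3: [8]; color 4: [3, 5].

χ(G) = 4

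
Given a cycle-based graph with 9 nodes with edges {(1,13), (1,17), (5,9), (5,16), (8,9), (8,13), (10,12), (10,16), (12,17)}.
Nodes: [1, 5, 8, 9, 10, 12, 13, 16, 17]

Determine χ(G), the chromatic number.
χ(G) = 3

Clique number ω(G) = 2 (lower bound: χ ≥ ω).
Odd cycle [16, 5, 9, 8, 13, 1, 17, 12, 10] needs 3 colors (χ ≥ 3).
The coloring below uses 3 colors, so χ(G) = 3.
A valid 3-coloring: color 1: [9, 12, 13, 16]; color 2: [1, 5, 8, 10]; color 3: [17].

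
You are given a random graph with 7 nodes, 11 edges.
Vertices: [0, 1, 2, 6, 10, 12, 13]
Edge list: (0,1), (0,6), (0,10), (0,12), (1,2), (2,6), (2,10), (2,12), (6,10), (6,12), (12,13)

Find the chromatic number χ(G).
Clique number ω(G) = 3 (lower bound: χ ≥ ω).
The clique on [0, 6, 10] has size 3, forcing χ ≥ 3, and the coloring below uses 3 colors, so χ(G) = 3.
A valid 3-coloring: color 1: [0, 2, 13]; color 2: [1, 10, 12]; color 3: [6].

χ(G) = 3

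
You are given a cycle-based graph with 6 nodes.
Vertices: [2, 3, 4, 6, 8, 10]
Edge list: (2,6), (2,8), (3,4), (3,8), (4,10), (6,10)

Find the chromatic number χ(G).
Clique number ω(G) = 2 (lower bound: χ ≥ ω).
The graph is bipartite (no odd cycle), so 2 colors suffice: χ(G) = 2.
A valid 2-coloring: color 1: [2, 3, 10]; color 2: [4, 6, 8].

χ(G) = 2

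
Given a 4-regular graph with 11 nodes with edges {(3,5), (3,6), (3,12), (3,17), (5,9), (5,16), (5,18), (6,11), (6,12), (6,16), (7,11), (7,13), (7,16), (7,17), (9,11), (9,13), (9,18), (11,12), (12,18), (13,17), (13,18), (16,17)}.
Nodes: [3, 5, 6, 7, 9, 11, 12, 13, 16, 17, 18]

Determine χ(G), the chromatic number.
Clique number ω(G) = 3 (lower bound: χ ≥ ω).
Suppose a proper 3-coloring c exists. The clique [3, 6, 12] takes 3 distinct colors; by symmetry let c(3) = 1, c(6) = 2, c(12) = 3.
- Vertex 11: neighbors [6, 12] already have colors [2, 3] ⇒ c(11) = 1.
- Vertex 5: neighbors [3] already have colors [1]; try each remaining color.
- Case c(5) = 2:
  - Vertex 9: neighbors [11, 5] already have colors [1, 2] ⇒ c(9) = 3.
  - Vertex 18: neighbors [5, 9] already have colors [2, 3] ⇒ c(18) = 1.
  - Vertex 13: neighbors [18, 9] already have colors [1, 3] ⇒ c(13) = 2.
  - Vertex 7: neighbors [11, 13] already have colors [1, 2] ⇒ c(7) = 3.
  - Vertex 17: neighbors [3, 13, 7] already have colors [1, 2, 3] — all 3 colors blocked. Contradiction.
- Case c(5) = 3:
  - Vertex 9: neighbors [11, 5] already have colors [1, 3] ⇒ c(9) = 2.
  - Vertex 16: neighbors [6, 5] already have colors [2, 3] ⇒ c(16) = 1.
  - Vertex 18: neighbors [9, 5] already have colors [2, 3] ⇒ c(18) = 1.
  - Vertex 13: neighbors [18, 9] already have colors [1, 2] ⇒ c(13) = 3.
  - Vertex 7: neighbors [11, 13] already have colors [1, 3] ⇒ c(7) = 2.
  - Vertex 17: neighbors [3, 7, 13] already have colors [1, 2, 3] — all 3 colors blocked. Contradiction.
Every case ends in a contradiction, so G has no proper 3-coloring (χ ≥ 4).
The coloring below uses 4 colors, so χ(G) = 4.
A valid 4-coloring: color 1: [5, 12, 13]; color 2: [6, 7, 9]; color 3: [11, 17, 18]; color 4: [3, 16].

χ(G) = 4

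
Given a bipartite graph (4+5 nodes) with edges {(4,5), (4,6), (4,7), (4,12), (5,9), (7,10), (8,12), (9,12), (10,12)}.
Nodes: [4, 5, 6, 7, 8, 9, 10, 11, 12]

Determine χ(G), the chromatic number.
Clique number ω(G) = 2 (lower bound: χ ≥ ω).
The graph is bipartite (no odd cycle), so 2 colors suffice: χ(G) = 2.
A valid 2-coloring: color 1: [5, 6, 7, 11, 12]; color 2: [4, 8, 9, 10].

χ(G) = 2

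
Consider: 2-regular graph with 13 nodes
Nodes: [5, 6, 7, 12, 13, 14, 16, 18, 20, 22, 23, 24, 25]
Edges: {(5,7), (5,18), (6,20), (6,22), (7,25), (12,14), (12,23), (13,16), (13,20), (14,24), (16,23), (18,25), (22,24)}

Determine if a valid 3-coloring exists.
Yes, G is 3-colorable

A valid 3-coloring: color 1: [6, 7, 13, 18, 23, 24]; color 2: [5, 14, 16, 20, 22, 25]; color 3: [12].
(χ(G) = 3 ≤ 3.)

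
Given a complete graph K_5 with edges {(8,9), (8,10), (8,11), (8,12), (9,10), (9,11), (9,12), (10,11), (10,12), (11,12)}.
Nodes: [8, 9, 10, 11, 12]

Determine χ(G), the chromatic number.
Clique number ω(G) = 5 (lower bound: χ ≥ ω).
The clique on [8, 9, 10, 11, 12] has size 5, forcing χ ≥ 5, and the coloring below uses 5 colors, so χ(G) = 5.
A valid 5-coloring: color 1: [9]; color 2: [12]; color 3: [11]; color 4: [8]; color 5: [10].

χ(G) = 5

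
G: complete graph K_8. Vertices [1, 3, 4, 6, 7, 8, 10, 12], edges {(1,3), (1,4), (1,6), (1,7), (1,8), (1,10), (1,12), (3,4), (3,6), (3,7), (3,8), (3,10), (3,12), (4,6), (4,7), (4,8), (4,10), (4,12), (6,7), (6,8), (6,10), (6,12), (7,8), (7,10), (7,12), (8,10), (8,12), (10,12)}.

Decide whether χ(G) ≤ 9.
Yes, G is 9-colorable

A valid 9-coloring: color 1: [8]; color 2: [10]; color 3: [6]; color 4: [3]; color 5: [12]; color 6: [1]; color 7: [7]; color 8: [4].
(χ(G) = 8 ≤ 9.)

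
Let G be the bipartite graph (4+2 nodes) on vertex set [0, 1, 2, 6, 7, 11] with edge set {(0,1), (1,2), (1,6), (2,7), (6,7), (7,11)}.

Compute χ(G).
Clique number ω(G) = 2 (lower bound: χ ≥ ω).
The graph is bipartite (no odd cycle), so 2 colors suffice: χ(G) = 2.
A valid 2-coloring: color 1: [1, 7]; color 2: [0, 2, 6, 11].

χ(G) = 2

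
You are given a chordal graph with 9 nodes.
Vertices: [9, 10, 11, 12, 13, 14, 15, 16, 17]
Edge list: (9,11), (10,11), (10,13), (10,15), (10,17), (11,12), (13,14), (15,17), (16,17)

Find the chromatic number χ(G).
Clique number ω(G) = 3 (lower bound: χ ≥ ω).
The clique on [10, 15, 17] has size 3, forcing χ ≥ 3, and the coloring below uses 3 colors, so χ(G) = 3.
A valid 3-coloring: color 1: [9, 10, 12, 14, 16]; color 2: [11, 13, 17]; color 3: [15].

χ(G) = 3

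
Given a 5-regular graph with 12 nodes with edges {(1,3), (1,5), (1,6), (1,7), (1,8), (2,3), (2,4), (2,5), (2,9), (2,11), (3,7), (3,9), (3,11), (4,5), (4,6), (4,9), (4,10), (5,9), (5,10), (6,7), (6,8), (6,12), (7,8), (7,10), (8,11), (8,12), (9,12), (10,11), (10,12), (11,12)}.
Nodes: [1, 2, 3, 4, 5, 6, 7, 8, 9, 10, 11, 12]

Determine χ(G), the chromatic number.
Clique number ω(G) = 4 (lower bound: χ ≥ ω).
The clique on [1, 6, 7, 8] has size 4, forcing χ ≥ 4, and the coloring below uses 4 colors, so χ(G) = 4.
A valid 4-coloring: color 1: [3, 5, 6]; color 2: [1, 9, 11]; color 3: [4, 7, 12]; color 4: [2, 8, 10].

χ(G) = 4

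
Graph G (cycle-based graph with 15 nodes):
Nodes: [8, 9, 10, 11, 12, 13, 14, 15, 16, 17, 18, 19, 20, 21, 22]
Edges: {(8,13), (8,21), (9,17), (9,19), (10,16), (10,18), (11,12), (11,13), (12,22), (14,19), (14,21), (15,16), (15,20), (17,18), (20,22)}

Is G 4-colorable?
Yes, G is 4-colorable

A valid 4-coloring: color 1: [8, 9, 11, 14, 16, 18, 20]; color 2: [10, 12, 13, 15, 17, 19, 21]; color 3: [22].
(χ(G) = 3 ≤ 4.)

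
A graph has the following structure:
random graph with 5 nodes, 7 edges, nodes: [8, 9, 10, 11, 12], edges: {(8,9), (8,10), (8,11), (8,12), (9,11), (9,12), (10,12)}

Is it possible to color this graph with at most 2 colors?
No, G is not 2-colorable

The clique on vertices [8, 9, 11] has size 3 > 2, so it alone needs 3 colors.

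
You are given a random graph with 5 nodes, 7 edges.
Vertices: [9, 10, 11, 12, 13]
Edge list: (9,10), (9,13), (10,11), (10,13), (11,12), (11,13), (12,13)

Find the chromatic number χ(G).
χ(G) = 3

Clique number ω(G) = 3 (lower bound: χ ≥ ω).
The clique on [9, 10, 13] has size 3, forcing χ ≥ 3, and the coloring below uses 3 colors, so χ(G) = 3.
A valid 3-coloring: color 1: [13]; color 2: [9, 11]; color 3: [10, 12].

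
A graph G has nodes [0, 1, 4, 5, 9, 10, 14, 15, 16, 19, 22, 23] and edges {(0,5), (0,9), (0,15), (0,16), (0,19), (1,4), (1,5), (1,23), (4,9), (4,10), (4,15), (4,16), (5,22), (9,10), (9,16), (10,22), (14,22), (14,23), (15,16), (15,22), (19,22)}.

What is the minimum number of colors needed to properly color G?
Clique number ω(G) = 3 (lower bound: χ ≥ ω).
The clique on [0, 9, 16] has size 3, forcing χ ≥ 3, and the coloring below uses 3 colors, so χ(G) = 3.
A valid 3-coloring: color 1: [0, 4, 22, 23]; color 2: [1, 9, 14, 15, 19]; color 3: [5, 10, 16].

χ(G) = 3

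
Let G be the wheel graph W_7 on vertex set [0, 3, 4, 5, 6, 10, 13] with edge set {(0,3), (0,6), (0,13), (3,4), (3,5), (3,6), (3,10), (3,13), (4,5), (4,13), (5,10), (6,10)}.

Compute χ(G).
Clique number ω(G) = 3 (lower bound: χ ≥ ω).
The clique on [0, 3, 13] has size 3, forcing χ ≥ 3, and the coloring below uses 3 colors, so χ(G) = 3.
A valid 3-coloring: color 1: [3]; color 2: [5, 6, 13]; color 3: [0, 4, 10].

χ(G) = 3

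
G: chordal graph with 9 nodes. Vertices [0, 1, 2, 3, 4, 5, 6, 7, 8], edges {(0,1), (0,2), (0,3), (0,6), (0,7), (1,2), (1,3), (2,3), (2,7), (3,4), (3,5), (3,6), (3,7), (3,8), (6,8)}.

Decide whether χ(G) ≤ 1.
The clique on vertices [0, 1, 2, 3] has size 4 > 1, so it alone needs 4 colors.

No, G is not 1-colorable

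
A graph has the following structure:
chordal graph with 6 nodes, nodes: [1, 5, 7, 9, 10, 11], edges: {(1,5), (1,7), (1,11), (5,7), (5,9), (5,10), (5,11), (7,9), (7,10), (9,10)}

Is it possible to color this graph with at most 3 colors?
The clique on vertices [5, 7, 9, 10] has size 4 > 3, so it alone needs 4 colors.

No, G is not 3-colorable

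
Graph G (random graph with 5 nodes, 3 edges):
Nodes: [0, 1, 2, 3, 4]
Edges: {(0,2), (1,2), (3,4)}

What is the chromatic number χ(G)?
χ(G) = 2

Clique number ω(G) = 2 (lower bound: χ ≥ ω).
The graph is bipartite (no odd cycle), so 2 colors suffice: χ(G) = 2.
A valid 2-coloring: color 1: [2, 4]; color 2: [0, 1, 3].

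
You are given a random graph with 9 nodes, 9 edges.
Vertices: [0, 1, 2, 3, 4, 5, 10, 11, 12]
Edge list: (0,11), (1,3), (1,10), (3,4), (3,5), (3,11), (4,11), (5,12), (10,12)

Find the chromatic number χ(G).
Clique number ω(G) = 3 (lower bound: χ ≥ ω).
The clique on [3, 4, 11] has size 3, forcing χ ≥ 3, and the coloring below uses 3 colors, so χ(G) = 3.
A valid 3-coloring: color 1: [0, 2, 3, 12]; color 2: [5, 10, 11]; color 3: [1, 4].

χ(G) = 3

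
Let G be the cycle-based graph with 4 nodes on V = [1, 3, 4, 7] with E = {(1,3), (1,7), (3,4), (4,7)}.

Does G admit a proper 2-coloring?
A valid 2-coloring: color 1: [1, 4]; color 2: [3, 7].
(χ(G) = 2 ≤ 2.)

Yes, G is 2-colorable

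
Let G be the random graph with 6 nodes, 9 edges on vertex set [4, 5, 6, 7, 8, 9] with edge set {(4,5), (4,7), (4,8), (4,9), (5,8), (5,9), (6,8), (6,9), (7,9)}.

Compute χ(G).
χ(G) = 3

Clique number ω(G) = 3 (lower bound: χ ≥ ω).
The clique on [4, 5, 8] has size 3, forcing χ ≥ 3, and the coloring below uses 3 colors, so χ(G) = 3.
A valid 3-coloring: color 1: [4, 6]; color 2: [8, 9]; color 3: [5, 7].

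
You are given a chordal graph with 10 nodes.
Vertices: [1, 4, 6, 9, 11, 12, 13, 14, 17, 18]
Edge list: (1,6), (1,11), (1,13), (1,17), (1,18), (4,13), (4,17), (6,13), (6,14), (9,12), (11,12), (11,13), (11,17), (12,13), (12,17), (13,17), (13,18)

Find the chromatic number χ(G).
Clique number ω(G) = 4 (lower bound: χ ≥ ω).
The clique on [1, 11, 13, 17] has size 4, forcing χ ≥ 4, and the coloring below uses 4 colors, so χ(G) = 4.
A valid 4-coloring: color 1: [9, 13, 14]; color 2: [6, 17, 18]; color 3: [1, 4, 12]; color 4: [11].

χ(G) = 4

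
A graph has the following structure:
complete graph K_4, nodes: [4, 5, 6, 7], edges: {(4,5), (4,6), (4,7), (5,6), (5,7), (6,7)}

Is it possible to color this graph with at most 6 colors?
A valid 6-coloring: color 1: [4]; color 2: [6]; color 3: [5]; color 4: [7].
(χ(G) = 4 ≤ 6.)

Yes, G is 6-colorable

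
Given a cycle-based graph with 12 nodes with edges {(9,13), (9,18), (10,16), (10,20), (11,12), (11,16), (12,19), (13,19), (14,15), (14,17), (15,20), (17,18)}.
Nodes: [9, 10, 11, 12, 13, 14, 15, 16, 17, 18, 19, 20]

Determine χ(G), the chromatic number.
χ(G) = 2

Clique number ω(G) = 2 (lower bound: χ ≥ ω).
The graph is bipartite (no odd cycle), so 2 colors suffice: χ(G) = 2.
A valid 2-coloring: color 1: [12, 13, 14, 16, 18, 20]; color 2: [9, 10, 11, 15, 17, 19].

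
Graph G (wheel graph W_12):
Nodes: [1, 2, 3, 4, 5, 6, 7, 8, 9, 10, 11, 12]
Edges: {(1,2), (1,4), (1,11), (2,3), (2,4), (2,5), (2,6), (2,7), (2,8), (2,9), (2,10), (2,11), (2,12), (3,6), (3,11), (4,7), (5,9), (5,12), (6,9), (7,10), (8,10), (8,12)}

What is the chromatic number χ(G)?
χ(G) = 4

Clique number ω(G) = 3 (lower bound: χ ≥ ω).
Odd cycle [6, 3, 11, 1, 4, 7, 10, 8, 12, 5, 9] needs 3 colors (χ ≥ 3).
Vertex 2 is adjacent to every vertex of [1, 3, 4, 5, 6, 7, 8, 9, 10, 11, 12], which already need 3 colors among themselves, so 2 needs a new color (χ ≥ 4).
The coloring below uses 4 colors, so χ(G) = 4.
A valid 4-coloring: color 1: [2]; color 2: [4, 5, 6, 10, 11]; color 3: [1, 3, 7, 8, 9]; color 4: [12].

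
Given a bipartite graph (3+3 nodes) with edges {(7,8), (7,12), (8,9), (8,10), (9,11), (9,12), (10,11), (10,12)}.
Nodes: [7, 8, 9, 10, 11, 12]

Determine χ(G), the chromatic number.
Clique number ω(G) = 2 (lower bound: χ ≥ ω).
The graph is bipartite (no odd cycle), so 2 colors suffice: χ(G) = 2.
A valid 2-coloring: color 1: [7, 9, 10]; color 2: [8, 11, 12].

χ(G) = 2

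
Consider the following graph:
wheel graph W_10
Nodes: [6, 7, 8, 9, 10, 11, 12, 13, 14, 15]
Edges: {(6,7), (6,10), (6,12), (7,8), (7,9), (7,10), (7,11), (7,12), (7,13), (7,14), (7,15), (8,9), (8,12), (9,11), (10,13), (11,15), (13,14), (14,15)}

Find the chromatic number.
Clique number ω(G) = 3 (lower bound: χ ≥ ω).
Odd cycle [8, 12, 6, 10, 13, 14, 15, 11, 9] needs 3 colors (χ ≥ 3).
Vertex 7 is adjacent to every vertex of [6, 8, 9, 10, 11, 12, 13, 14, 15], which already need 3 colors among themselves, so 7 needs a new color (χ ≥ 4).
The coloring below uses 4 colors, so χ(G) = 4.
A valid 4-coloring: color 1: [7]; color 2: [6, 8, 11, 13]; color 3: [9, 10, 12, 14]; color 4: [15].

χ(G) = 4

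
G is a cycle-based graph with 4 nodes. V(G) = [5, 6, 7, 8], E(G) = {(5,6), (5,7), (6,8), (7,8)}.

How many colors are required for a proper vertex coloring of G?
Clique number ω(G) = 2 (lower bound: χ ≥ ω).
The graph is bipartite (no odd cycle), so 2 colors suffice: χ(G) = 2.
A valid 2-coloring: color 1: [5, 8]; color 2: [6, 7].

χ(G) = 2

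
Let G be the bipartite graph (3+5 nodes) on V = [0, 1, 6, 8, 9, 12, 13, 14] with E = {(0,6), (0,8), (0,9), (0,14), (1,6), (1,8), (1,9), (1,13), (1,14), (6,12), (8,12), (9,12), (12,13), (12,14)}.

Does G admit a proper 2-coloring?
A valid 2-coloring: color 1: [0, 1, 12]; color 2: [6, 8, 9, 13, 14].
(χ(G) = 2 ≤ 2.)

Yes, G is 2-colorable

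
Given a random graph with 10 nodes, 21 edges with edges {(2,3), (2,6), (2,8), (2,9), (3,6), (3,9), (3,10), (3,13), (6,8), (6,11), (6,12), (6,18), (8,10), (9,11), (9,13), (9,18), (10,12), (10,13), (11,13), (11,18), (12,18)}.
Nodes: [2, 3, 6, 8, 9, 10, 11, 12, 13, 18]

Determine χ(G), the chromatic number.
Clique number ω(G) = 3 (lower bound: χ ≥ ω).
The clique on [9, 11, 18] has size 3, forcing χ ≥ 3, and the coloring below uses 3 colors, so χ(G) = 3.
A valid 3-coloring: color 1: [6, 9, 10]; color 2: [3, 8, 11, 12]; color 3: [2, 13, 18].

χ(G) = 3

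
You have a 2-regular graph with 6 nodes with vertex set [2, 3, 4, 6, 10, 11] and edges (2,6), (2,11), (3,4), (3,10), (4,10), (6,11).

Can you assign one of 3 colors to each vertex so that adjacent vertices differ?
Yes, G is 3-colorable

A valid 3-coloring: color 1: [3, 11]; color 2: [4, 6]; color 3: [2, 10].
(χ(G) = 3 ≤ 3.)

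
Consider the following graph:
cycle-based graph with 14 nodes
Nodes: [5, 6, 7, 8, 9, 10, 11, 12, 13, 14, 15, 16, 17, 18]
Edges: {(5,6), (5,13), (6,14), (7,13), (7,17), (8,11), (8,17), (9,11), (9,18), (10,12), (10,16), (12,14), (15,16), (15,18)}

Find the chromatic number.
Clique number ω(G) = 2 (lower bound: χ ≥ ω).
The graph is bipartite (no odd cycle), so 2 colors suffice: χ(G) = 2.
A valid 2-coloring: color 1: [5, 7, 8, 9, 10, 14, 15]; color 2: [6, 11, 12, 13, 16, 17, 18].

χ(G) = 2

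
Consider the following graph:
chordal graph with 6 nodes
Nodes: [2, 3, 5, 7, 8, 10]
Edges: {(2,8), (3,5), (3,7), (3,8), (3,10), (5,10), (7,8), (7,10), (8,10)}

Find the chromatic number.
Clique number ω(G) = 4 (lower bound: χ ≥ ω).
The clique on [3, 7, 8, 10] has size 4, forcing χ ≥ 4, and the coloring below uses 4 colors, so χ(G) = 4.
A valid 4-coloring: color 1: [5, 8]; color 2: [2, 3]; color 3: [10]; color 4: [7].

χ(G) = 4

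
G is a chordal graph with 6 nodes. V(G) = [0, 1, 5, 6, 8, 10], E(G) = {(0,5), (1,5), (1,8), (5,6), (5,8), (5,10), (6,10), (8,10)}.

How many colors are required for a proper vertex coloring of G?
χ(G) = 3

Clique number ω(G) = 3 (lower bound: χ ≥ ω).
The clique on [1, 5, 8] has size 3, forcing χ ≥ 3, and the coloring below uses 3 colors, so χ(G) = 3.
A valid 3-coloring: color 1: [5]; color 2: [0, 6, 8]; color 3: [1, 10].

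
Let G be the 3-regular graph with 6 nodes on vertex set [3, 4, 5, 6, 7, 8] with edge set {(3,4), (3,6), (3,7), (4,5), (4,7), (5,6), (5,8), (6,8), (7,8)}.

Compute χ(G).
χ(G) = 3

Clique number ω(G) = 3 (lower bound: χ ≥ ω).
The clique on [5, 6, 8] has size 3, forcing χ ≥ 3, and the coloring below uses 3 colors, so χ(G) = 3.
A valid 3-coloring: color 1: [3, 8]; color 2: [4, 6]; color 3: [5, 7].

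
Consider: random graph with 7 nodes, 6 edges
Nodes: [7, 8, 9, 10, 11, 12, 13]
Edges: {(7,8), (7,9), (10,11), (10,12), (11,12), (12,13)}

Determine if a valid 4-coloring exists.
Yes, G is 4-colorable

A valid 4-coloring: color 1: [7, 12]; color 2: [8, 9, 11, 13]; color 3: [10].
(χ(G) = 3 ≤ 4.)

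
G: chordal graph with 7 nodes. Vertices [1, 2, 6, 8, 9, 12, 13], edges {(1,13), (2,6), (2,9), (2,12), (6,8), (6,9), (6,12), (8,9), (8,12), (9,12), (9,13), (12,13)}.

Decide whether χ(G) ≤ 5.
Yes, G is 5-colorable

A valid 5-coloring: color 1: [1, 12]; color 2: [9]; color 3: [6, 13]; color 4: [2, 8].
(χ(G) = 4 ≤ 5.)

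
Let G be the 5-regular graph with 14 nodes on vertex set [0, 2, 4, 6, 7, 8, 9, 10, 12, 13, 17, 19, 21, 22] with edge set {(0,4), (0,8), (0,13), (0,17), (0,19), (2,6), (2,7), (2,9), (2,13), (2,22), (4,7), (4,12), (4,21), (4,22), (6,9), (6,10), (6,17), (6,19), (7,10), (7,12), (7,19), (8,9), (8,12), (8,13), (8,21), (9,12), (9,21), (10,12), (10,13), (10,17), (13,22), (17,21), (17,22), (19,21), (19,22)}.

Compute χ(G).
Clique number ω(G) = 3 (lower bound: χ ≥ ω).
The clique on [0, 8, 13] has size 3, forcing χ ≥ 3, and the coloring below uses 3 colors, so χ(G) = 3.
A valid 3-coloring: color 1: [7, 9, 13, 17]; color 2: [0, 6, 12, 21, 22]; color 3: [2, 4, 8, 10, 19].

χ(G) = 3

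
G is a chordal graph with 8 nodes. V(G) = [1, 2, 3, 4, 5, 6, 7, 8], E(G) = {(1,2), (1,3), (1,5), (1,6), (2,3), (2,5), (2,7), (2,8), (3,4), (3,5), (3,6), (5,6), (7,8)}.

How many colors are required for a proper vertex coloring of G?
Clique number ω(G) = 4 (lower bound: χ ≥ ω).
The clique on [1, 2, 3, 5] has size 4, forcing χ ≥ 4, and the coloring below uses 4 colors, so χ(G) = 4.
A valid 4-coloring: color 1: [3, 7]; color 2: [2, 4, 6]; color 3: [5, 8]; color 4: [1].

χ(G) = 4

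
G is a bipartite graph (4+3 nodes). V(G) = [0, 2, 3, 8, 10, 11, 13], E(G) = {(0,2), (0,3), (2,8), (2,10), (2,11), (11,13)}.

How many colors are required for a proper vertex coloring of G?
χ(G) = 2

Clique number ω(G) = 2 (lower bound: χ ≥ ω).
The graph is bipartite (no odd cycle), so 2 colors suffice: χ(G) = 2.
A valid 2-coloring: color 1: [2, 3, 13]; color 2: [0, 8, 10, 11].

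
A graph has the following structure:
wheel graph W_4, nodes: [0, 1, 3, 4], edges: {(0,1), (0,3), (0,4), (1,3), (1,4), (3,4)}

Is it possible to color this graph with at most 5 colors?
Yes, G is 5-colorable

A valid 5-coloring: color 1: [3]; color 2: [4]; color 3: [0]; color 4: [1].
(χ(G) = 4 ≤ 5.)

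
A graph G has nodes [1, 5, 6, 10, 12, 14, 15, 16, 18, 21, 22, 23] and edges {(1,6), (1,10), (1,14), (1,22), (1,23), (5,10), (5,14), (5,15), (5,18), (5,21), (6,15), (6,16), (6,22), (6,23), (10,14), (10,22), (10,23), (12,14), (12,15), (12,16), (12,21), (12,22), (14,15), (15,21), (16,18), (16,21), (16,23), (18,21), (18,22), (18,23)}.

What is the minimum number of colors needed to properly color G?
Clique number ω(G) = 3 (lower bound: χ ≥ ω).
Odd cycle [12, 16, 18, 5, 15] needs 3 colors (χ ≥ 3).
Vertex 21 is adjacent to every vertex of [5, 12, 15, 16, 18], which already need 3 colors among themselves, so 21 needs a new color (χ ≥ 4).
The coloring below uses 4 colors, so χ(G) = 4.
A valid 4-coloring: color 1: [14, 21, 22, 23]; color 2: [1, 5, 16]; color 3: [10, 15, 18]; color 4: [6, 12].

χ(G) = 4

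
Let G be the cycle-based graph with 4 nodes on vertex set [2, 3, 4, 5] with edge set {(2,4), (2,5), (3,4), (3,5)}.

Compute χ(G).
Clique number ω(G) = 2 (lower bound: χ ≥ ω).
The graph is bipartite (no odd cycle), so 2 colors suffice: χ(G) = 2.
A valid 2-coloring: color 1: [2, 3]; color 2: [4, 5].

χ(G) = 2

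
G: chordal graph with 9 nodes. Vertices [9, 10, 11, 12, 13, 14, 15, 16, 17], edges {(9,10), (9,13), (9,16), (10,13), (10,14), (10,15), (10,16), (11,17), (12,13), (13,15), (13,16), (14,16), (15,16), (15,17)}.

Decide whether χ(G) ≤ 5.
A valid 5-coloring: color 1: [10, 12, 17]; color 2: [11, 16]; color 3: [13, 14]; color 4: [9, 15].
(χ(G) = 4 ≤ 5.)

Yes, G is 5-colorable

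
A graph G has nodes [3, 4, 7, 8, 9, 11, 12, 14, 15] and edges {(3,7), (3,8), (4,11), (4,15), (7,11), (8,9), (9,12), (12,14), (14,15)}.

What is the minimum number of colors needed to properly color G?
χ(G) = 3

Clique number ω(G) = 2 (lower bound: χ ≥ ω).
Odd cycle [12, 14, 15, 4, 11, 7, 3, 8, 9] needs 3 colors (χ ≥ 3).
The coloring below uses 3 colors, so χ(G) = 3.
A valid 3-coloring: color 1: [8, 11, 12, 15]; color 2: [4, 7, 9, 14]; color 3: [3].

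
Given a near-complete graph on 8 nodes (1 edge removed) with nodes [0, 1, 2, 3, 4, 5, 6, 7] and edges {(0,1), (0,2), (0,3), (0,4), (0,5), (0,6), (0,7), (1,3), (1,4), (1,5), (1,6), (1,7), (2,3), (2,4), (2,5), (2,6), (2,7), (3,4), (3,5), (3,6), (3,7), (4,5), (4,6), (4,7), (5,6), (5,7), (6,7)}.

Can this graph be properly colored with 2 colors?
The clique on vertices [0, 1, 3, 4, 5, 6, 7] has size 7 > 2, so it alone needs 7 colors.

No, G is not 2-colorable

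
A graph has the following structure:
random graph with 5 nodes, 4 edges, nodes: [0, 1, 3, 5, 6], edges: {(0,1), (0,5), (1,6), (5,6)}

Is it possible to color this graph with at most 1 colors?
No, G is not 1-colorable

Edge (0,1) forces its endpoints to differ, so 1 color is not enough.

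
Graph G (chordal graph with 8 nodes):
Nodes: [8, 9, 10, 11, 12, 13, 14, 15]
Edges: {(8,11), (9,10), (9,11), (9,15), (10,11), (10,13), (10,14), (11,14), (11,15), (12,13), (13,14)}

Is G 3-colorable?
A valid 3-coloring: color 1: [11, 13]; color 2: [8, 10, 12, 15]; color 3: [9, 14].
(χ(G) = 3 ≤ 3.)

Yes, G is 3-colorable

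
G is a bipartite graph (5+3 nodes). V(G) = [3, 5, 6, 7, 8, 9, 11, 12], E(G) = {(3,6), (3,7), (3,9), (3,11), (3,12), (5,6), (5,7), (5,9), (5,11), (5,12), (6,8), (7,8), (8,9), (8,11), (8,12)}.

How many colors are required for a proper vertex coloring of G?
Clique number ω(G) = 2 (lower bound: χ ≥ ω).
The graph is bipartite (no odd cycle), so 2 colors suffice: χ(G) = 2.
A valid 2-coloring: color 1: [3, 5, 8]; color 2: [6, 7, 9, 11, 12].

χ(G) = 2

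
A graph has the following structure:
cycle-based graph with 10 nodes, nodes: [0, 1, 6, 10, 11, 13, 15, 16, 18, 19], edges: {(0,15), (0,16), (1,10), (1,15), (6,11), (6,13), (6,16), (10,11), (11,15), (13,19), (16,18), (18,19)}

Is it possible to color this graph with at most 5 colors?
Yes, G is 5-colorable

A valid 5-coloring: color 1: [1, 11, 13, 16]; color 2: [6, 10, 15, 19]; color 3: [0, 18].
(χ(G) = 3 ≤ 5.)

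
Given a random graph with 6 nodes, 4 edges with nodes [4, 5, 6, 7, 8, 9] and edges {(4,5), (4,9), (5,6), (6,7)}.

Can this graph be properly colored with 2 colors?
Yes, G is 2-colorable

A valid 2-coloring: color 1: [4, 6, 8]; color 2: [5, 7, 9].
(χ(G) = 2 ≤ 2.)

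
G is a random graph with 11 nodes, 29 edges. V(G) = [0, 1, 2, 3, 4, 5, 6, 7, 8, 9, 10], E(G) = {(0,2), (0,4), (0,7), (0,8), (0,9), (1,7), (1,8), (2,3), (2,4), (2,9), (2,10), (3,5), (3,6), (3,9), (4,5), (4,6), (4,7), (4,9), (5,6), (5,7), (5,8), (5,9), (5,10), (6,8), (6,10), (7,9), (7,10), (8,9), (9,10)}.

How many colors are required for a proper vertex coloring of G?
Clique number ω(G) = 4 (lower bound: χ ≥ ω).
The clique on [0, 2, 4, 9] has size 4, forcing χ ≥ 4, and the coloring below uses 4 colors, so χ(G) = 4.
A valid 4-coloring: color 1: [1, 6, 9]; color 2: [0, 5]; color 3: [2, 7, 8]; color 4: [3, 4, 10].

χ(G) = 4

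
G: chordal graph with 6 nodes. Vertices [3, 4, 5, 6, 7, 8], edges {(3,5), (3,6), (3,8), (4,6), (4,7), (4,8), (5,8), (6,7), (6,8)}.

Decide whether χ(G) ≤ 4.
A valid 4-coloring: color 1: [7, 8]; color 2: [5, 6]; color 3: [3, 4].
(χ(G) = 3 ≤ 4.)

Yes, G is 4-colorable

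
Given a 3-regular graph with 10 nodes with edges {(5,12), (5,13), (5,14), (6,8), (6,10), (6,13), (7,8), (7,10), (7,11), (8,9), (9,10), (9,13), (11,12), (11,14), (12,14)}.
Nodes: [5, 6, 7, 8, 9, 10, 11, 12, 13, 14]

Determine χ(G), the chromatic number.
Clique number ω(G) = 3 (lower bound: χ ≥ ω).
The clique on [5, 12, 14] has size 3, forcing χ ≥ 3, and the coloring below uses 3 colors, so χ(G) = 3.
A valid 3-coloring: color 1: [8, 10, 13, 14]; color 2: [5, 6, 9, 11]; color 3: [7, 12].

χ(G) = 3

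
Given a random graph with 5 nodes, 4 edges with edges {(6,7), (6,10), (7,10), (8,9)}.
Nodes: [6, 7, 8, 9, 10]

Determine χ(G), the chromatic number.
χ(G) = 3

Clique number ω(G) = 3 (lower bound: χ ≥ ω).
The clique on [6, 7, 10] has size 3, forcing χ ≥ 3, and the coloring below uses 3 colors, so χ(G) = 3.
A valid 3-coloring: color 1: [8, 10]; color 2: [6, 9]; color 3: [7].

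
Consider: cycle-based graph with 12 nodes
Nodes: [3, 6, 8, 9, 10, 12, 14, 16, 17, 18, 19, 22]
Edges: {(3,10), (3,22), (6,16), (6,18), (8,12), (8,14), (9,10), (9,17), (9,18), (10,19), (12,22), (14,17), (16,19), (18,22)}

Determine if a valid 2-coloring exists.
No, G is not 2-colorable

Odd cycle [3, 22, 18, 9, 10] needs 3 colors (χ ≥ 3).
Hence χ(G) ≥ 3 > 2, so no proper 2-coloring exists.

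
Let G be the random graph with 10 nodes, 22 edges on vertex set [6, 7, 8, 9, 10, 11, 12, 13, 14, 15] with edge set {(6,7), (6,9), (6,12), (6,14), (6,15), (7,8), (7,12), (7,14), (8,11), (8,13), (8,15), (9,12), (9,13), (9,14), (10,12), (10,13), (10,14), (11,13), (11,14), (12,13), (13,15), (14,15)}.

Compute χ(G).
χ(G) = 3

Clique number ω(G) = 3 (lower bound: χ ≥ ω).
The clique on [6, 9, 14] has size 3, forcing χ ≥ 3, and the coloring below uses 3 colors, so χ(G) = 3.
A valid 3-coloring: color 1: [6, 13]; color 2: [8, 12, 14]; color 3: [7, 9, 10, 11, 15].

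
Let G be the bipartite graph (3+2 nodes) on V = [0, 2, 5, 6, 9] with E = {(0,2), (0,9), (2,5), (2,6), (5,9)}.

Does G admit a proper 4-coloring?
A valid 4-coloring: color 1: [2, 9]; color 2: [0, 5, 6].
(χ(G) = 2 ≤ 4.)

Yes, G is 4-colorable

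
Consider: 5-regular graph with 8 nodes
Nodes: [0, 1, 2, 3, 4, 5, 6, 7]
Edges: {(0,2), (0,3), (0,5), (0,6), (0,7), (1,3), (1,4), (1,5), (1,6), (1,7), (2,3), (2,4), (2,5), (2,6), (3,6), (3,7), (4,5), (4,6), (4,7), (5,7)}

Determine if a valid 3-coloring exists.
The clique on vertices [0, 2, 3, 6] has size 4 > 3, so it alone needs 4 colors.

No, G is not 3-colorable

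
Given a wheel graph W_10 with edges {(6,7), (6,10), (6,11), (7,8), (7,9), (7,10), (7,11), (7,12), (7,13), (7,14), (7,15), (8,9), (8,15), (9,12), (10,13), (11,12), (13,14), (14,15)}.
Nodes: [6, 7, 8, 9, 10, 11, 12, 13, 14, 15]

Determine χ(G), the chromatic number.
χ(G) = 4

Clique number ω(G) = 3 (lower bound: χ ≥ ω).
Odd cycle [10, 6, 11, 12, 9, 8, 15, 14, 13] needs 3 colors (χ ≥ 3).
Vertex 7 is adjacent to every vertex of [6, 8, 9, 10, 11, 12, 13, 14, 15], which already need 3 colors among themselves, so 7 needs a new color (χ ≥ 4).
The coloring below uses 4 colors, so χ(G) = 4.
A valid 4-coloring: color 1: [7]; color 2: [9, 10, 11, 14]; color 3: [6, 8, 12, 13]; color 4: [15].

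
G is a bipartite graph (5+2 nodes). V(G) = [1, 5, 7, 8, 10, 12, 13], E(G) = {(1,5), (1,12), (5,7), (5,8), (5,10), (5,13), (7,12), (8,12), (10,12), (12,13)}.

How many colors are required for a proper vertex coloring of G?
χ(G) = 2

Clique number ω(G) = 2 (lower bound: χ ≥ ω).
The graph is bipartite (no odd cycle), so 2 colors suffice: χ(G) = 2.
A valid 2-coloring: color 1: [5, 12]; color 2: [1, 7, 8, 10, 13].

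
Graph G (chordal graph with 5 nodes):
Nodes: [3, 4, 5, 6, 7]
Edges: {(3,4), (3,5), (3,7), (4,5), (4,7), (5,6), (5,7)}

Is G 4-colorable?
Yes, G is 4-colorable

A valid 4-coloring: color 1: [5]; color 2: [3, 6]; color 3: [4]; color 4: [7].
(χ(G) = 4 ≤ 4.)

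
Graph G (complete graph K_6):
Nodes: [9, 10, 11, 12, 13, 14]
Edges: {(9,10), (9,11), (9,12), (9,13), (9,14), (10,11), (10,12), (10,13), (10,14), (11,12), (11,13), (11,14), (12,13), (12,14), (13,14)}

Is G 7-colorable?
A valid 7-coloring: color 1: [9]; color 2: [10]; color 3: [14]; color 4: [11]; color 5: [12]; color 6: [13].
(χ(G) = 6 ≤ 7.)

Yes, G is 7-colorable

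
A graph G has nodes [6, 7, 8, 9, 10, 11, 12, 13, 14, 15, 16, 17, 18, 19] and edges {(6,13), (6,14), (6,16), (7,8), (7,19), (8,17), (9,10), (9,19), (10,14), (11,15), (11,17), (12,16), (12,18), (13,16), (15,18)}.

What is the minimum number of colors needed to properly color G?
Clique number ω(G) = 3 (lower bound: χ ≥ ω).
The clique on [6, 13, 16] has size 3, forcing χ ≥ 3, and the coloring below uses 3 colors, so χ(G) = 3.
A valid 3-coloring: color 1: [8, 9, 11, 14, 16, 18]; color 2: [6, 10, 12, 15, 17, 19]; color 3: [7, 13].

χ(G) = 3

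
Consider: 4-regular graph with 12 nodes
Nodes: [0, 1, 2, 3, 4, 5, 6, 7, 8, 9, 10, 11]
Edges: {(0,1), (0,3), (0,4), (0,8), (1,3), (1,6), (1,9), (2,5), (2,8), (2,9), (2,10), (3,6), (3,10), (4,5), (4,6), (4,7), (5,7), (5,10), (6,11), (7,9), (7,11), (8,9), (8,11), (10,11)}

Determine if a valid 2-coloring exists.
The clique on vertices [0, 1, 3] has size 3 > 2, so it alone needs 3 colors.

No, G is not 2-colorable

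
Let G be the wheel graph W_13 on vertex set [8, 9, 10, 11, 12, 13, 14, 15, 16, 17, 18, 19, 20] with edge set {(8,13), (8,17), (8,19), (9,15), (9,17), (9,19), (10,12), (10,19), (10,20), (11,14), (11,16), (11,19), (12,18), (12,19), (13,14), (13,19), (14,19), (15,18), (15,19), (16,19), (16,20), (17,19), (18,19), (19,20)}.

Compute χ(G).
χ(G) = 3

Clique number ω(G) = 3 (lower bound: χ ≥ ω).
The clique on [8, 17, 19] has size 3, forcing χ ≥ 3, and the coloring below uses 3 colors, so χ(G) = 3.
A valid 3-coloring: color 1: [19]; color 2: [8, 9, 10, 14, 16, 18]; color 3: [11, 12, 13, 15, 17, 20].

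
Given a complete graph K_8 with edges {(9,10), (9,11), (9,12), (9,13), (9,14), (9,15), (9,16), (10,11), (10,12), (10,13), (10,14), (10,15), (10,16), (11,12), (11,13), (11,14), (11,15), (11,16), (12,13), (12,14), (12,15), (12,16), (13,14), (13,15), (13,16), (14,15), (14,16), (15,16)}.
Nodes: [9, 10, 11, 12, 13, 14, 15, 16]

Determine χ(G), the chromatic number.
Clique number ω(G) = 8 (lower bound: χ ≥ ω).
The clique on [9, 10, 11, 12, 13, 14, 15, 16] has size 8, forcing χ ≥ 8, and the coloring below uses 8 colors, so χ(G) = 8.
A valid 8-coloring: color 1: [12]; color 2: [10]; color 3: [14]; color 4: [16]; color 5: [9]; color 6: [11]; color 7: [13]; color 8: [15].

χ(G) = 8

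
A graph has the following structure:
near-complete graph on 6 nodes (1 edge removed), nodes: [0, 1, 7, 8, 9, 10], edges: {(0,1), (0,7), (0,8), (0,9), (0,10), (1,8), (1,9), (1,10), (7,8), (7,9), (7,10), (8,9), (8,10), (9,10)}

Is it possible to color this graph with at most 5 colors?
A valid 5-coloring: color 1: [10]; color 2: [9]; color 3: [0]; color 4: [8]; color 5: [1, 7].
(χ(G) = 5 ≤ 5.)

Yes, G is 5-colorable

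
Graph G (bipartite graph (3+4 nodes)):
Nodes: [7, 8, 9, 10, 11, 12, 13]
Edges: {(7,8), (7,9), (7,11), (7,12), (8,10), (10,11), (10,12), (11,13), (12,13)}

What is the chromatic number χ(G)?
χ(G) = 2

Clique number ω(G) = 2 (lower bound: χ ≥ ω).
The graph is bipartite (no odd cycle), so 2 colors suffice: χ(G) = 2.
A valid 2-coloring: color 1: [7, 10, 13]; color 2: [8, 9, 11, 12].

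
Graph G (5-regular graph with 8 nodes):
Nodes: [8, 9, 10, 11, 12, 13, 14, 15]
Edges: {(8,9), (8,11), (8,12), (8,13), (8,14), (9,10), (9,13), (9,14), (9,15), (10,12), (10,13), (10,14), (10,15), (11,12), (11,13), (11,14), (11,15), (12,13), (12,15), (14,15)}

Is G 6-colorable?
Yes, G is 6-colorable

A valid 6-coloring: color 1: [13, 14]; color 2: [10, 11]; color 3: [9, 12]; color 4: [8, 15].
(χ(G) = 4 ≤ 6.)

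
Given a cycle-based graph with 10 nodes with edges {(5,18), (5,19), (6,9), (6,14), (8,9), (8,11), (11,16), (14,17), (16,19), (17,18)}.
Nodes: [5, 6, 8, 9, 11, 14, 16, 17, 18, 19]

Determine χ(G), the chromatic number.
Clique number ω(G) = 2 (lower bound: χ ≥ ω).
The graph is bipartite (no odd cycle), so 2 colors suffice: χ(G) = 2.
A valid 2-coloring: color 1: [5, 6, 8, 16, 17]; color 2: [9, 11, 14, 18, 19].

χ(G) = 2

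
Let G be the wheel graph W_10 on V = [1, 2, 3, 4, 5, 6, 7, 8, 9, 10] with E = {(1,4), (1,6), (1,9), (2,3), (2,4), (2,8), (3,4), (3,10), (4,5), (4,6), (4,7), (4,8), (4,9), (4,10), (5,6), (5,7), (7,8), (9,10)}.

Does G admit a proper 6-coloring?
Yes, G is 6-colorable

A valid 6-coloring: color 1: [4]; color 2: [1, 2, 7, 10]; color 3: [3, 6, 8, 9]; color 4: [5].
(χ(G) = 4 ≤ 6.)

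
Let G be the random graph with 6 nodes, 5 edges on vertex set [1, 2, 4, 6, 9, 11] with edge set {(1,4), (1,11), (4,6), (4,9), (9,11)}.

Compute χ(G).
χ(G) = 2

Clique number ω(G) = 2 (lower bound: χ ≥ ω).
The graph is bipartite (no odd cycle), so 2 colors suffice: χ(G) = 2.
A valid 2-coloring: color 1: [2, 4, 11]; color 2: [1, 6, 9].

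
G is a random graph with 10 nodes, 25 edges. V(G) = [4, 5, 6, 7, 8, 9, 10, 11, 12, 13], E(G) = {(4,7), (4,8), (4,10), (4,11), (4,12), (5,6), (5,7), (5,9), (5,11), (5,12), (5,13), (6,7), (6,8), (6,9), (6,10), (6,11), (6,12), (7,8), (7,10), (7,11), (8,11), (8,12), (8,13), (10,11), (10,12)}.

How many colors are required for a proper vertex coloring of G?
Clique number ω(G) = 4 (lower bound: χ ≥ ω).
The clique on [4, 7, 8, 11] has size 4, forcing χ ≥ 4, and the coloring below uses 4 colors, so χ(G) = 4.
A valid 4-coloring: color 1: [4, 6, 13]; color 2: [5, 8, 10]; color 3: [9, 11, 12]; color 4: [7].

χ(G) = 4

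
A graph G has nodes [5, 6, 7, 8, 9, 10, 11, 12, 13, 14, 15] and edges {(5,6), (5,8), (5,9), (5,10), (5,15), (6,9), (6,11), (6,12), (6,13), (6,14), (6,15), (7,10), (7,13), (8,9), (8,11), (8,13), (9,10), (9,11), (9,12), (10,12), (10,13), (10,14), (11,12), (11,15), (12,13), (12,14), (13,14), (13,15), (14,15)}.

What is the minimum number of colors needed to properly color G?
χ(G) = 4

Clique number ω(G) = 4 (lower bound: χ ≥ ω).
The clique on [10, 12, 13, 14] has size 4, forcing χ ≥ 4, and the coloring below uses 4 colors, so χ(G) = 4.
A valid 4-coloring: color 1: [6, 8, 10]; color 2: [9, 13]; color 3: [7, 12, 15]; color 4: [5, 11, 14].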